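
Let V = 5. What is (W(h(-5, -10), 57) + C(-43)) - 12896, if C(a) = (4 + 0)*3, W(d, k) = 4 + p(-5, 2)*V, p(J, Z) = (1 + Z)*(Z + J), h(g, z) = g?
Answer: -12925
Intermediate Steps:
p(J, Z) = (1 + Z)*(J + Z)
W(d, k) = -41 (W(d, k) = 4 + (-5 + 2 + 2² - 5*2)*5 = 4 + (-5 + 2 + 4 - 10)*5 = 4 - 9*5 = 4 - 45 = -41)
C(a) = 12 (C(a) = 4*3 = 12)
(W(h(-5, -10), 57) + C(-43)) - 12896 = (-41 + 12) - 12896 = -29 - 12896 = -12925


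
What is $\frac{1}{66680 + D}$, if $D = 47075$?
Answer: $\frac{1}{113755} \approx 8.7908 \cdot 10^{-6}$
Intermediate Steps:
$\frac{1}{66680 + D} = \frac{1}{66680 + 47075} = \frac{1}{113755}$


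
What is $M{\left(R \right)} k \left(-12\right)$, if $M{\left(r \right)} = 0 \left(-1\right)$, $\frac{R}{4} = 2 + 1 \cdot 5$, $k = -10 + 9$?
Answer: $0$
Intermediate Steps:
$k = -1$
$R = 28$ ($R = 4 \left(2 + 1 \cdot 5\right) = 4 \left(2 + 5\right) = 4 \cdot 7 = 28$)
$M{\left(r \right)} = 0$
$M{\left(R \right)} k \left(-12\right) = 0 \left(-1\right) \left(-12\right) = 0 \left(-12\right) = 0$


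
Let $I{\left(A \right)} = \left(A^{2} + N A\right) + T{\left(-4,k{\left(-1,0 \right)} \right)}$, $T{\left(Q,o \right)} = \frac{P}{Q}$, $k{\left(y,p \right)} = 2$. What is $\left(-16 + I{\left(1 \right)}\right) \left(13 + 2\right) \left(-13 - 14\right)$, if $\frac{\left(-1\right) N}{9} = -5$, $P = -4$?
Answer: $-12555$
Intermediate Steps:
$T{\left(Q,o \right)} = - \frac{4}{Q}$
$N = 45$ ($N = \left(-9\right) \left(-5\right) = 45$)
$I{\left(A \right)} = 1 + A^{2} + 45 A$ ($I{\left(A \right)} = \left(A^{2} + 45 A\right) - \frac{4}{-4} = \left(A^{2} + 45 A\right) - -1 = \left(A^{2} + 45 A\right) + 1 = 1 + A^{2} + 45 A$)
$\left(-16 + I{\left(1 \right)}\right) \left(13 + 2\right) \left(-13 - 14\right) = \left(-16 + \left(1 + 1^{2} + 45 \cdot 1\right)\right) \left(13 + 2\right) \left(-13 - 14\right) = \left(-16 + \left(1 + 1 + 45\right)\right) 15 \left(-27\right) = \left(-16 + 47\right) \left(-405\right) = 31 \left(-405\right) = -12555$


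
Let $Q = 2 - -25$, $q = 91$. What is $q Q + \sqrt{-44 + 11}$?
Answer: $2457 + i \sqrt{33} \approx 2457.0 + 5.7446 i$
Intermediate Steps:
$Q = 27$ ($Q = 2 + 25 = 27$)
$q Q + \sqrt{-44 + 11} = 91 \cdot 27 + \sqrt{-44 + 11} = 2457 + \sqrt{-33} = 2457 + i \sqrt{33}$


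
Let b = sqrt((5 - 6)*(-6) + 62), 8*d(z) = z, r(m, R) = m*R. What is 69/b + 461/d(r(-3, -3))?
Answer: 3688/9 + 69*sqrt(17)/34 ≈ 418.15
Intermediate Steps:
r(m, R) = R*m
d(z) = z/8
b = 2*sqrt(17) (b = sqrt(-1*(-6) + 62) = sqrt(6 + 62) = sqrt(68) = 2*sqrt(17) ≈ 8.2462)
69/b + 461/d(r(-3, -3)) = 69/((2*sqrt(17))) + 461/(((-3*(-3))/8)) = 69*(sqrt(17)/34) + 461/(((1/8)*9)) = 69*sqrt(17)/34 + 461/(9/8) = 69*sqrt(17)/34 + 461*(8/9) = 69*sqrt(17)/34 + 3688/9 = 3688/9 + 69*sqrt(17)/34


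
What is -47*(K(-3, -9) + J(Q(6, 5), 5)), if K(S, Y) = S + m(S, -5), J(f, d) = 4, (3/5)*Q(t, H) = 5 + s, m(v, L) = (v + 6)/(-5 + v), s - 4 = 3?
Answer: -235/8 ≈ -29.375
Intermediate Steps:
s = 7 (s = 4 + 3 = 7)
m(v, L) = (6 + v)/(-5 + v)
Q(t, H) = 20 (Q(t, H) = 5*(5 + 7)/3 = (5/3)*12 = 20)
K(S, Y) = S + (6 + S)/(-5 + S)
-47*(K(-3, -9) + J(Q(6, 5), 5)) = -47*((6 - 3 - 3*(-5 - 3))/(-5 - 3) + 4) = -47*((6 - 3 - 3*(-8))/(-8) + 4) = -47*(-(6 - 3 + 24)/8 + 4) = -47*(-1/8*27 + 4) = -47*(-27/8 + 4) = -47*5/8 = -235/8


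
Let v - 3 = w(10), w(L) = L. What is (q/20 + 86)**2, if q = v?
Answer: 3003289/400 ≈ 7508.2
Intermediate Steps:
v = 13 (v = 3 + 10 = 13)
q = 13
(q/20 + 86)**2 = (13/20 + 86)**2 = (1733/20)**2 = 3003289/400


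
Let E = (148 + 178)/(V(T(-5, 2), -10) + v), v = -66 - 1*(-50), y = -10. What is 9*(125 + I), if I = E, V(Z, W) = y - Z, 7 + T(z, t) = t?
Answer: 6897/7 ≈ 985.29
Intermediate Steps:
T(z, t) = -7 + t
V(Z, W) = -10 - Z
v = -16 (v = -66 + 50 = -16)
E = -326/21 (E = (148 + 178)/((-10 - (-7 + 2)) - 16) = 326/((-10 - 1*(-5)) - 16) = 326/((-10 + 5) - 16) = 326/(-5 - 16) = 326/(-21) = 326*(-1/21) = -326/21 ≈ -15.524)
I = -326/21 ≈ -15.524
9*(125 + I) = 9*(125 - 326/21) = 9*(2299/21) = 6897/7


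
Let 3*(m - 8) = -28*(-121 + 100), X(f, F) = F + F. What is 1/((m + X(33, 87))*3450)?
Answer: 1/1304100 ≈ 7.6681e-7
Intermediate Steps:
X(f, F) = 2*F
m = 204 (m = 8 + (-28*(-121 + 100))/3 = 8 + (-28*(-21))/3 = 8 + (1/3)*588 = 8 + 196 = 204)
1/((m + X(33, 87))*3450) = 1/((204 + 2*87)*3450) = (1/3450)/(204 + 174) = (1/3450)/378 = (1/378)*(1/3450) = 1/1304100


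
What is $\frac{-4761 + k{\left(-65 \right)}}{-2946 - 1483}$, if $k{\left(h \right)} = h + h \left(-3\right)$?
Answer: $\frac{4631}{4429} \approx 1.0456$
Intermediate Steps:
$k{\left(h \right)} = - 2 h$ ($k{\left(h \right)} = h - 3 h = - 2 h$)
$\frac{-4761 + k{\left(-65 \right)}}{-2946 - 1483} = \frac{-4761 - -130}{-2946 - 1483} = \frac{-4761 + 130}{-4429} = \left(-4631\right) \left(- \frac{1}{4429}\right) = \frac{4631}{4429}$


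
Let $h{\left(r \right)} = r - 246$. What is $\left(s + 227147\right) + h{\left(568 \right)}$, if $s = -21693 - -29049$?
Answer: $234825$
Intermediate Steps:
$h{\left(r \right)} = -246 + r$ ($h{\left(r \right)} = r - 246 = -246 + r$)
$s = 7356$ ($s = -21693 + 29049 = 7356$)
$\left(s + 227147\right) + h{\left(568 \right)} = \left(7356 + 227147\right) + \left(-246 + 568\right) = 234503 + 322 = 234825$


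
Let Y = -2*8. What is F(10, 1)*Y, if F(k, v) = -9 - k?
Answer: 304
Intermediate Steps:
Y = -16
F(10, 1)*Y = (-9 - 1*10)*(-16) = (-9 - 10)*(-16) = -19*(-16) = 304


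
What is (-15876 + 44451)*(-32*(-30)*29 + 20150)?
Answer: 1371314250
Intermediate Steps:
(-15876 + 44451)*(-32*(-30)*29 + 20150) = 28575*(960*29 + 20150) = 28575*(27840 + 20150) = 28575*47990 = 1371314250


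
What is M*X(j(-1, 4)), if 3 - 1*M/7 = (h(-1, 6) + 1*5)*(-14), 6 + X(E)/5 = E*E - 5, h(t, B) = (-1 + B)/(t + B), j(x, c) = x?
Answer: -30450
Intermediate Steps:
h(t, B) = (-1 + B)/(B + t)
X(E) = -55 + 5*E**2 (X(E) = -30 + 5*(E*E - 5) = -30 + 5*(E**2 - 5) = -30 + 5*(-5 + E**2) = -30 + (-25 + 5*E**2) = -55 + 5*E**2)
M = 609 (M = 21 - 7*((-1 + 6)/(6 - 1) + 1*5)*(-14) = 21 - 7*(5/5 + 5)*(-14) = 21 - 7*((1/5)*5 + 5)*(-14) = 21 - 7*(1 + 5)*(-14) = 21 - 42*(-14) = 21 - 7*(-84) = 21 + 588 = 609)
M*X(j(-1, 4)) = 609*(-55 + 5*(-1)**2) = 609*(-55 + 5*1) = 609*(-55 + 5) = 609*(-50) = -30450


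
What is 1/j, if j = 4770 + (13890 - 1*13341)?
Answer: 1/5319 ≈ 0.00018801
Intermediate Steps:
j = 5319 (j = 4770 + (13890 - 13341) = 4770 + 549 = 5319)
1/j = 1/5319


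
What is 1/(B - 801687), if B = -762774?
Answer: -1/1564461 ≈ -6.3920e-7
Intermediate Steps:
1/(B - 801687) = 1/(-762774 - 801687) = 1/(-1564461) = -1/1564461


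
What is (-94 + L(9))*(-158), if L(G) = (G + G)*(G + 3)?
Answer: -19276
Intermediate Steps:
L(G) = 2*G*(3 + G) (L(G) = (2*G)*(3 + G) = 2*G*(3 + G))
(-94 + L(9))*(-158) = (-94 + 2*9*(3 + 9))*(-158) = (-94 + 2*9*12)*(-158) = (-94 + 216)*(-158) = 122*(-158) = -19276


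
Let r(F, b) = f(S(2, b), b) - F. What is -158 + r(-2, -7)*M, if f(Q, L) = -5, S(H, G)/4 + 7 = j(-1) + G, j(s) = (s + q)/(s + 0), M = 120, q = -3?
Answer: -518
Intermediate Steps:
j(s) = (-3 + s)/s (j(s) = (s - 3)/(s + 0) = (-3 + s)/s)
S(H, G) = -12 + 4*G (S(H, G) = -28 + 4*((-3 - 1)/(-1) + G) = -28 + 4*(-1*(-4) + G) = -28 + 4*(4 + G) = -28 + (16 + 4*G) = -12 + 4*G)
r(F, b) = -5 - F
-158 + r(-2, -7)*M = -158 + (-5 - 1*(-2))*120 = -158 + (-5 + 2)*120 = -158 - 3*120 = -158 - 360 = -518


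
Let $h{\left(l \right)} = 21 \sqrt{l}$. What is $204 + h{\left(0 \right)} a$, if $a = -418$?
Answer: $204$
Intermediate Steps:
$204 + h{\left(0 \right)} a = 204 + 21 \sqrt{0} \left(-418\right) = 204 + 21 \cdot 0 \left(-418\right) = 204 + 0 \left(-418\right) = 204 + 0 = 204$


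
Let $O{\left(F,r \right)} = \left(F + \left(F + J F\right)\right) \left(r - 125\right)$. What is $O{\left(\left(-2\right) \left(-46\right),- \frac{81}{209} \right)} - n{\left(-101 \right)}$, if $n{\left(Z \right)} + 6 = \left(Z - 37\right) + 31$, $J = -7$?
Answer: $\frac{12078377}{209} \approx 57791.0$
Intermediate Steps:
$n{\left(Z \right)} = -12 + Z$ ($n{\left(Z \right)} = -6 + \left(\left(Z - 37\right) + 31\right) = -6 + \left(\left(-37 + Z\right) + 31\right) = -6 + \left(-6 + Z\right) = -12 + Z$)
$O{\left(F,r \right)} = - 5 F \left(-125 + r\right)$ ($O{\left(F,r \right)} = \left(F + \left(F - 7 F\right)\right) \left(r - 125\right) = \left(F - 6 F\right) \left(-125 + r\right) = - 5 F \left(-125 + r\right)$)
$O{\left(\left(-2\right) \left(-46\right),- \frac{81}{209} \right)} - n{\left(-101 \right)} = 5 \left(\left(-2\right) \left(-46\right)\right) \left(125 - - \frac{81}{209}\right) - \left(-12 - 101\right) = 5 \cdot 92 \left(125 - \left(-81\right) \frac{1}{209}\right) - -113 = 5 \cdot 92 \left(125 - - \frac{81}{209}\right) + 113 = 5 \cdot 92 \left(125 + \frac{81}{209}\right) + 113 = 5 \cdot 92 \cdot \frac{26206}{209} + 113 = \frac{12054760}{209} + 113 = \frac{12078377}{209}$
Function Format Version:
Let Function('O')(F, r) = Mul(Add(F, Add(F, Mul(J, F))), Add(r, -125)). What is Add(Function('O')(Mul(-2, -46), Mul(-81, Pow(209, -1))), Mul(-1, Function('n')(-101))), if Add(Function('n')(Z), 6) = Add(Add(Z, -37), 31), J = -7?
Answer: Rational(12078377, 209) ≈ 57791.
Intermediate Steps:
Function('n')(Z) = Add(-12, Z) (Function('n')(Z) = Add(-6, Add(Add(Z, -37), 31)) = Add(-6, Add(Add(-37, Z), 31)) = Add(-6, Add(-6, Z)) = Add(-12, Z))
Function('O')(F, r) = Mul(-5, F, Add(-125, r)) (Function('O')(F, r) = Mul(Add(F, Add(F, Mul(-7, F))), Add(r, -125)) = Mul(Add(F, Mul(-6, F)), Add(-125, r)) = Mul(Mul(-5, F), Add(-125, r)) = Mul(-5, F, Add(-125, r)))
Add(Function('O')(Mul(-2, -46), Mul(-81, Pow(209, -1))), Mul(-1, Function('n')(-101))) = Add(Mul(5, Mul(-2, -46), Add(125, Mul(-1, Mul(-81, Pow(209, -1))))), Mul(-1, Add(-12, -101))) = Add(Mul(5, 92, Add(125, Mul(-1, Mul(-81, Rational(1, 209))))), Mul(-1, -113)) = Add(Mul(5, 92, Add(125, Mul(-1, Rational(-81, 209)))), 113) = Add(Mul(5, 92, Add(125, Rational(81, 209))), 113) = Add(Mul(5, 92, Rational(26206, 209)), 113) = Add(Rational(12054760, 209), 113) = Rational(12078377, 209)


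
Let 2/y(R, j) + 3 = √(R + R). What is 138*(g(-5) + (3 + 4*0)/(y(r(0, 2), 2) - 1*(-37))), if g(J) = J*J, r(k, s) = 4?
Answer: 3217884/929 + 1656*√2/929 ≈ 3466.3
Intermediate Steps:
g(J) = J²
y(R, j) = 2/(-3 + √2*√R) (y(R, j) = 2/(-3 + √(R + R)) = 2/(-3 + √(2*R)) = 2/(-3 + √2*√R))
138*(g(-5) + (3 + 4*0)/(y(r(0, 2), 2) - 1*(-37))) = 138*((-5)² + (3 + 4*0)/(2/(-3 + √2*√4) - 1*(-37))) = 138*(25 + (3 + 0)/(2/(-3 + √2*2) + 37)) = 138*(25 + 3/(2/(-3 + 2*√2) + 37)) = 138*(25 + 3/(37 + 2/(-3 + 2*√2))) = 3450 + 414/(37 + 2/(-3 + 2*√2))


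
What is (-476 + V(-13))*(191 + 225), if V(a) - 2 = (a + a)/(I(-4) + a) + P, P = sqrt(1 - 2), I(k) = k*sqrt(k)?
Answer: -45803264/233 + 10400*I/233 ≈ -1.9658e+5 + 44.635*I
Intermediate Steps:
I(k) = k**(3/2)
P = I (P = sqrt(-1) = I ≈ 1.0*I)
V(a) = 2 + I + 2*a/(a - 8*I) (V(a) = 2 + ((a + a)/((-4)**(3/2) + a) + I) = 2 + ((2*a)/(-8*I + a) + I) = 2 + ((2*a)/(a - 8*I) + I) = 2 + (2*a/(a - 8*I) + I) = 2 + (I + 2*a/(a - 8*I)) = 2 + I + 2*a/(a - 8*I))
(-476 + V(-13))*(191 + 225) = (-476 + (8 - 16*I - 13*(4 + I))/(-13 - 8*I))*(191 + 225) = (-476 + ((-13 + 8*I)/233)*(8 - 16*I + (-52 - 13*I)))*416 = (-476 + ((-13 + 8*I)/233)*(-44 - 29*I))*416 = (-476 + (-44 - 29*I)*(-13 + 8*I)/233)*416 = -198016 + 416*(-44 - 29*I)*(-13 + 8*I)/233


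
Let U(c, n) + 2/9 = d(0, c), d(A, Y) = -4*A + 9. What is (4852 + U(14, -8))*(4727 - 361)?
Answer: 190999402/9 ≈ 2.1222e+7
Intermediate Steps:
d(A, Y) = 9 - 4*A
U(c, n) = 79/9 (U(c, n) = -2/9 + (9 - 4*0) = -2/9 + (9 + 0) = -2/9 + 9 = 79/9)
(4852 + U(14, -8))*(4727 - 361) = (4852 + 79/9)*(4727 - 361) = (43747/9)*4366 = 190999402/9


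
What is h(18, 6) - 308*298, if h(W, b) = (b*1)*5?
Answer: -91754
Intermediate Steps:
h(W, b) = 5*b (h(W, b) = b*5 = 5*b)
h(18, 6) - 308*298 = 5*6 - 308*298 = 30 - 91784 = -91754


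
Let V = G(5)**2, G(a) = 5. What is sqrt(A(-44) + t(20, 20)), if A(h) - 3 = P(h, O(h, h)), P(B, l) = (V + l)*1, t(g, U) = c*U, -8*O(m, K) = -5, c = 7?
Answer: sqrt(2698)/4 ≈ 12.986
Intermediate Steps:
O(m, K) = 5/8 (O(m, K) = -1/8*(-5) = 5/8)
V = 25 (V = 5**2 = 25)
t(g, U) = 7*U
P(B, l) = 25 + l (P(B, l) = (25 + l)*1 = 25 + l)
A(h) = 229/8 (A(h) = 3 + (25 + 5/8) = 3 + 205/8 = 229/8)
sqrt(A(-44) + t(20, 20)) = sqrt(229/8 + 7*20) = sqrt(229/8 + 140) = sqrt(1349/8) = sqrt(2698)/4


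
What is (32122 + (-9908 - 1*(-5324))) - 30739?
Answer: -3201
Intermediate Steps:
(32122 + (-9908 - 1*(-5324))) - 30739 = (32122 + (-9908 + 5324)) - 30739 = (32122 - 4584) - 30739 = 27538 - 30739 = -3201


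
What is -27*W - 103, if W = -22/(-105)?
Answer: -3803/35 ≈ -108.66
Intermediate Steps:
W = 22/105 (W = -22*(-1/105) = 22/105 ≈ 0.20952)
-27*W - 103 = -27*22/105 - 103 = -198/35 - 103 = -3803/35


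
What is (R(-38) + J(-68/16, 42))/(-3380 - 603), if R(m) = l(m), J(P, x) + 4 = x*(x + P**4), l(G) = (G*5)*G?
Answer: -2903381/509824 ≈ -5.6949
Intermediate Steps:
l(G) = 5*G**2 (l(G) = (5*G)*G = 5*G**2)
J(P, x) = -4 + x*(x + P**4)
R(m) = 5*m**2
(R(-38) + J(-68/16, 42))/(-3380 - 603) = (5*(-38)**2 + (-4 + 42**2 + 42*(-68/16)**4))/(-3380 - 603) = (5*1444 + (-4 + 1764 + 42*(-68*1/16)**4))/(-3983) = (7220 + (-4 + 1764 + 42*(-17/4)**4))*(-1/3983) = (7220 + (-4 + 1764 + 42*(83521/256)))*(-1/3983) = (7220 + (-4 + 1764 + 1753941/128))*(-1/3983) = (7220 + 1979221/128)*(-1/3983) = (2903381/128)*(-1/3983) = -2903381/509824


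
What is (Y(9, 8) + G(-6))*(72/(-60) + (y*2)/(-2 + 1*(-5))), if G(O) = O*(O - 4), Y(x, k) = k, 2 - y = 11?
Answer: 3264/35 ≈ 93.257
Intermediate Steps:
y = -9 (y = 2 - 1*11 = 2 - 11 = -9)
G(O) = O*(-4 + O)
(Y(9, 8) + G(-6))*(72/(-60) + (y*2)/(-2 + 1*(-5))) = (8 - 6*(-4 - 6))*(72/(-60) + (-9*2)/(-2 + 1*(-5))) = (8 - 6*(-10))*(72*(-1/60) - 18/(-2 - 5)) = (8 + 60)*(-6/5 - 18/(-7)) = 68*(-6/5 - 18*(-⅐)) = 68*(-6/5 + 18/7) = 68*(48/35) = 3264/35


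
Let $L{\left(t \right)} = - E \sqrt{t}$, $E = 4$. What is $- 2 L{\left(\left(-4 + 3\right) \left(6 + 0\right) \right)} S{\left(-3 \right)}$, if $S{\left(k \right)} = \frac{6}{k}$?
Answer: $- 16 i \sqrt{6} \approx - 39.192 i$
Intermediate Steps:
$L{\left(t \right)} = - 4 \sqrt{t}$
$- 2 L{\left(\left(-4 + 3\right) \left(6 + 0\right) \right)} S{\left(-3 \right)} = - 2 \left(- 4 \sqrt{\left(-4 + 3\right) \left(6 + 0\right)}\right) \frac{6}{-3} = - 2 \left(- 4 \sqrt{\left(-1\right) 6}\right) 6 \left(- \frac{1}{3}\right) = - 2 \left(- 4 \sqrt{-6}\right) \left(-2\right) = - 2 \left(- 4 i \sqrt{6}\right) \left(-2\right) = 8 i \sqrt{6} \left(-2\right) = - 16 i \sqrt{6}$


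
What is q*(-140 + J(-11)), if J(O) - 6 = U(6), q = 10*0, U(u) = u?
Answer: 0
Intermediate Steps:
q = 0
J(O) = 12 (J(O) = 6 + 6 = 12)
q*(-140 + J(-11)) = 0*(-140 + 12) = 0*(-128) = 0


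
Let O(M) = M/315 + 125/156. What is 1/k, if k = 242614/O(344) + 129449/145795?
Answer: 4521540335/579395869771237 ≈ 7.8039e-6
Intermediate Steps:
O(M) = 125/156 + M/315 (O(M) = M*(1/315) + 125*(1/156) = M/315 + 125/156 = 125/156 + M/315)
k = 579395869771237/4521540335 (k = 242614/(125/156 + (1/315)*344) + 129449/145795 = 242614/(125/156 + 344/315) + 129449*(1/145795) = 242614/(31013/16380) + 129449/145795 = 242614*(16380/31013) + 129449/145795 = 3974017320/31013 + 129449/145795 = 579395869771237/4521540335 ≈ 1.2814e+5)
1/k = 1/(579395869771237/4521540335) = 4521540335/579395869771237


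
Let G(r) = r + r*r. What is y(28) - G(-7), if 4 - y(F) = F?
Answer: -66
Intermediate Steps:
y(F) = 4 - F
G(r) = r + r²
y(28) - G(-7) = (4 - 1*28) - (-7)*(1 - 7) = (4 - 28) - (-7)*(-6) = -24 - 1*42 = -24 - 42 = -66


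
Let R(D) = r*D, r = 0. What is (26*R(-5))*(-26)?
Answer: 0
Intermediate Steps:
R(D) = 0 (R(D) = 0*D = 0)
(26*R(-5))*(-26) = (26*0)*(-26) = 0*(-26) = 0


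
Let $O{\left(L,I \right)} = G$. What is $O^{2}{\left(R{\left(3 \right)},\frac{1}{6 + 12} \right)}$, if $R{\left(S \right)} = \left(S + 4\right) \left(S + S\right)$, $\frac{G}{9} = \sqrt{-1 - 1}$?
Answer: $-162$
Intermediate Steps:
$G = 9 i \sqrt{2}$ ($G = 9 \sqrt{-1 - 1} = 9 \sqrt{-2} = 9 i \sqrt{2} \approx 12.728 i$)
$R{\left(S \right)} = 2 S \left(4 + S\right)$ ($R{\left(S \right)} = \left(4 + S\right) 2 S = 2 S \left(4 + S\right)$)
$O{\left(L,I \right)} = 9 i \sqrt{2}$
$O^{2}{\left(R{\left(3 \right)},\frac{1}{6 + 12} \right)} = \left(9 i \sqrt{2}\right)^{2} = -162$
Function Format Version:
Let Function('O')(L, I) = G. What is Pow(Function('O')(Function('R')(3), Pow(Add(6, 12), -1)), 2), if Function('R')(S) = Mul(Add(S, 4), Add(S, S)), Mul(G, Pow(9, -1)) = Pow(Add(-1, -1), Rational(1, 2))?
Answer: -162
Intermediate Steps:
G = Mul(9, I, Pow(2, Rational(1, 2))) (G = Mul(9, Pow(Add(-1, -1), Rational(1, 2))) = Mul(9, Pow(-2, Rational(1, 2))) = Mul(9, Mul(I, Pow(2, Rational(1, 2)))) = Mul(9, I, Pow(2, Rational(1, 2))) ≈ Mul(12.728, I))
Function('R')(S) = Mul(2, S, Add(4, S)) (Function('R')(S) = Mul(Add(4, S), Mul(2, S)) = Mul(2, S, Add(4, S)))
Function('O')(L, I) = Mul(9, I, Pow(2, Rational(1, 2)))
Pow(Function('O')(Function('R')(3), Pow(Add(6, 12), -1)), 2) = Pow(Mul(9, I, Pow(2, Rational(1, 2))), 2) = -162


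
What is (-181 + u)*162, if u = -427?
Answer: -98496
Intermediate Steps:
(-181 + u)*162 = (-181 - 427)*162 = -608*162 = -98496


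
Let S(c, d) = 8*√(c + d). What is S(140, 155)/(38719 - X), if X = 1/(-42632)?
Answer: 341056*√295/1650668409 ≈ 0.0035488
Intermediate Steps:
X = -1/42632 ≈ -2.3457e-5
S(140, 155)/(38719 - X) = (8*√(140 + 155))/(38719 - 1*(-1/42632)) = (8*√295)/(38719 + 1/42632) = (8*√295)/(1650668409/42632) = (8*√295)*(42632/1650668409) = 341056*√295/1650668409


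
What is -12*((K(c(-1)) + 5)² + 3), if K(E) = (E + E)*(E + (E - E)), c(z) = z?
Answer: -624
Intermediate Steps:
K(E) = 2*E² (K(E) = (2*E)*(E + 0) = (2*E)*E = 2*E²)
-12*((K(c(-1)) + 5)² + 3) = -12*((2*(-1)² + 5)² + 3) = -12*((2*1 + 5)² + 3) = -12*((2 + 5)² + 3) = -12*(7² + 3) = -12*(49 + 3) = -12*52 = -624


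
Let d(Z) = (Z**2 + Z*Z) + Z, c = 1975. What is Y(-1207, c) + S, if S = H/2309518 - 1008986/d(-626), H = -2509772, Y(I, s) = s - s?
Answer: -1073934759005/452160898317 ≈ -2.3751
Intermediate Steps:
d(Z) = Z + 2*Z**2 (d(Z) = (Z**2 + Z**2) + Z = 2*Z**2 + Z = Z + 2*Z**2)
Y(I, s) = 0
S = -1073934759005/452160898317 (S = -2509772/2309518 - 1008986*(-1/(626*(1 + 2*(-626)))) = -2509772*1/2309518 - 1008986*(-1/(626*(1 - 1252))) = -1254886/1154759 - 1008986/((-626*(-1251))) = -1254886/1154759 - 1008986/783126 = -1254886/1154759 - 1008986*1/783126 = -1254886/1154759 - 504493/391563 = -1073934759005/452160898317 ≈ -2.3751)
Y(-1207, c) + S = 0 - 1073934759005/452160898317 = -1073934759005/452160898317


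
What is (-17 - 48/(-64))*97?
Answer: -6305/4 ≈ -1576.3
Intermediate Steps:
(-17 - 48/(-64))*97 = (-17 - 48*(-1/64))*97 = (-17 + 3/4)*97 = -65/4*97 = -6305/4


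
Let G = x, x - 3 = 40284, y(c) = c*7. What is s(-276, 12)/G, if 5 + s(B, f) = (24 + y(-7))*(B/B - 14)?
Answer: 320/40287 ≈ 0.0079430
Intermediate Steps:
y(c) = 7*c
x = 40287 (x = 3 + 40284 = 40287)
G = 40287
s(B, f) = 320 (s(B, f) = -5 + (24 + 7*(-7))*(B/B - 14) = -5 + (24 - 49)*(1 - 14) = -5 - 25*(-13) = -5 + 325 = 320)
s(-276, 12)/G = 320/40287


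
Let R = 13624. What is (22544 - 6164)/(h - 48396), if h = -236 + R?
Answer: -4095/8752 ≈ -0.46789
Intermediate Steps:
h = 13388 (h = -236 + 13624 = 13388)
(22544 - 6164)/(h - 48396) = (22544 - 6164)/(13388 - 48396) = 16380/(-35008) = 16380*(-1/35008) = -4095/8752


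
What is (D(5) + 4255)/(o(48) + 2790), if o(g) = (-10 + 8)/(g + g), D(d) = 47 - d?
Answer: 206256/133919 ≈ 1.5402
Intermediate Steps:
o(g) = -1/g (o(g) = -2*1/(2*g) = -1/g)
(D(5) + 4255)/(o(48) + 2790) = ((47 - 1*5) + 4255)/(-1/48 + 2790) = ((47 - 5) + 4255)/(-1*1/48 + 2790) = (42 + 4255)/(-1/48 + 2790) = 4297/(133919/48) = 4297*(48/133919) = 206256/133919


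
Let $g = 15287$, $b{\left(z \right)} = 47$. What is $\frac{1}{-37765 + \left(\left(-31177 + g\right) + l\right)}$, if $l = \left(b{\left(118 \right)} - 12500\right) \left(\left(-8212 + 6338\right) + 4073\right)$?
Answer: $- \frac{1}{27437802} \approx -3.6446 \cdot 10^{-8}$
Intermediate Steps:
$l = -27384147$ ($l = \left(47 - 12500\right) \left(\left(-8212 + 6338\right) + 4073\right) = - 12453 \left(-1874 + 4073\right) = \left(-12453\right) 2199 = -27384147$)
$\frac{1}{-37765 + \left(\left(-31177 + g\right) + l\right)} = \frac{1}{-37765 + \left(\left(-31177 + 15287\right) - 27384147\right)} = \frac{1}{-37765 - 27400037} = \frac{1}{-27437802} = - \frac{1}{27437802}$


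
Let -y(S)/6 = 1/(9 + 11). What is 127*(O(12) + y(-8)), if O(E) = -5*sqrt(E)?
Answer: -381/10 - 1270*sqrt(3) ≈ -2237.8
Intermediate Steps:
y(S) = -3/10 (y(S) = -6/(9 + 11) = -6/20 = -6*1/20 = -3/10)
127*(O(12) + y(-8)) = 127*(-10*sqrt(3) - 3/10) = 127*(-3/10 - 10*sqrt(3)) = -381/10 - 1270*sqrt(3)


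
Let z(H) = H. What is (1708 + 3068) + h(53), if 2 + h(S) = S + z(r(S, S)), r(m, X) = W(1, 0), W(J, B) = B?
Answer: 4827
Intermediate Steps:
r(m, X) = 0
h(S) = -2 + S (h(S) = -2 + (S + 0) = -2 + S)
(1708 + 3068) + h(53) = (1708 + 3068) + (-2 + 53) = 4776 + 51 = 4827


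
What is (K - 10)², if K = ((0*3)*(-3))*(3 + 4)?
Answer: 100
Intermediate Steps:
K = 0 (K = (0*(-3))*7 = 0*7 = 0)
(K - 10)² = (0 - 10)² = (-10)² = 100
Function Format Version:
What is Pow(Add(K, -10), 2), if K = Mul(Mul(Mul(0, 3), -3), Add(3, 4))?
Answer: 100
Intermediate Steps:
K = 0 (K = Mul(Mul(0, -3), 7) = Mul(0, 7) = 0)
Pow(Add(K, -10), 2) = Pow(Add(0, -10), 2) = Pow(-10, 2) = 100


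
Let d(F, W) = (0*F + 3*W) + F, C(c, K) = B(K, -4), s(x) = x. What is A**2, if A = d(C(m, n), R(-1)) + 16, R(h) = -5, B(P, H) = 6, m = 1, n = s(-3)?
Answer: 49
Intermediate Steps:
n = -3
C(c, K) = 6
d(F, W) = F + 3*W (d(F, W) = (0 + 3*W) + F = 3*W + F = F + 3*W)
A = 7 (A = (6 + 3*(-5)) + 16 = (6 - 15) + 16 = -9 + 16 = 7)
A**2 = 7**2 = 49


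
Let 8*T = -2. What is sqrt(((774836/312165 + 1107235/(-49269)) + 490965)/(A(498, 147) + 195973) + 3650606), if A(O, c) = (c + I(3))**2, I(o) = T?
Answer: sqrt(129118599364233160948370052417263594030)/5947189640851305 ≈ 1910.7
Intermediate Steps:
T = -1/4 (T = (1/8)*(-2) = -1/4 ≈ -0.25000)
I(o) = -1/4
A(O, c) = (-1/4 + c)**2 (A(O, c) = (c - 1/4)**2 = (-1/4 + c)**2)
sqrt(((774836/312165 + 1107235/(-49269)) + 490965)/(A(498, 147) + 195973) + 3650606) = sqrt(((774836/312165 + 1107235/(-49269)) + 490965)/((-1 + 4*147)**2/16 + 195973) + 3650606) = sqrt(((774836*(1/312165) + 1107235*(-1/49269)) + 490965)/((-1 + 588)**2/16 + 195973) + 3650606) = sqrt(((774836/312165 - 1107235/49269) + 490965)/((1/16)*587**2 + 195973) + 3650606) = sqrt((-102488206297/5126685795 + 490965)/((1/16)*344569 + 195973) + 3650606) = sqrt(2516920803135878/(5126685795*(344569/16 + 195973)) + 3650606) = sqrt(2516920803135878/(5126685795*(3480137/16)) + 3650606) = sqrt((2516920803135878/5126685795)*(16/3480137) + 3650606) = sqrt(40270732850174048/17841568922553915 + 3650606) = sqrt(65132578828821707596538/17841568922553915) = sqrt(129118599364233160948370052417263594030)/5947189640851305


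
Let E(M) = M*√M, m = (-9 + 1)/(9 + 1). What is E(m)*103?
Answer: -824*I*√5/25 ≈ -73.701*I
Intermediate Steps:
m = -⅘ (m = -8/10 = -8*⅒ = -⅘ ≈ -0.80000)
E(M) = M^(3/2)
E(m)*103 = (-⅘)^(3/2)*103 = -8*I*√5/25*103 = -824*I*√5/25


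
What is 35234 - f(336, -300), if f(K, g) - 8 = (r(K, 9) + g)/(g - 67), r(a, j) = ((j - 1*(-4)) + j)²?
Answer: 12928126/367 ≈ 35227.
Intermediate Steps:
r(a, j) = (4 + 2*j)² (r(a, j) = ((j + 4) + j)² = ((4 + j) + j)² = (4 + 2*j)²)
f(K, g) = 8 + (484 + g)/(-67 + g) (f(K, g) = 8 + (4*(2 + 9)² + g)/(g - 67) = 8 + (4*11² + g)/(-67 + g) = 8 + (4*121 + g)/(-67 + g) = 8 + (484 + g)/(-67 + g))
35234 - f(336, -300) = 35234 - (-52 + 9*(-300))/(-67 - 300) = 35234 - (-52 - 2700)/(-367) = 35234 - (-1)*(-2752)/367 = 35234 - 1*2752/367 = 35234 - 2752/367 = 12928126/367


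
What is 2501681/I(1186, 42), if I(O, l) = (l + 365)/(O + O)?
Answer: 160378036/11 ≈ 1.4580e+7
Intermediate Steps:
I(O, l) = (365 + l)/(2*O) (I(O, l) = (365 + l)/((2*O)) = (365 + l)*(1/(2*O)) = (365 + l)/(2*O))
2501681/I(1186, 42) = 2501681/(((½)*(365 + 42)/1186)) = 2501681/(((½)*(1/1186)*407)) = 2501681/(407/2372) = 2501681*(2372/407) = 160378036/11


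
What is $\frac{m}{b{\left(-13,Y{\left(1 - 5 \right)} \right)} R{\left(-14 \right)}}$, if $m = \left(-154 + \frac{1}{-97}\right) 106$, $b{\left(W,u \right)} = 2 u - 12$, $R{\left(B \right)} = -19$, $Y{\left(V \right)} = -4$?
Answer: $- \frac{791767}{18430} \approx -42.961$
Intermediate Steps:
$b{\left(W,u \right)} = -12 + 2 u$
$m = - \frac{1583534}{97}$ ($m = \left(-154 - \frac{1}{97}\right) 106 = \left(- \frac{14939}{97}\right) 106 = - \frac{1583534}{97} \approx -16325.0$)
$\frac{m}{b{\left(-13,Y{\left(1 - 5 \right)} \right)} R{\left(-14 \right)}} = - \frac{1583534}{97 \left(-12 + 2 \left(-4\right)\right) \left(-19\right)} = - \frac{1583534}{97 \left(-12 - 8\right) \left(-19\right)} = - \frac{1583534}{97 \left(\left(-20\right) \left(-19\right)\right)} = - \frac{1583534}{97 \cdot 380} = \left(- \frac{1583534}{97}\right) \frac{1}{380} = - \frac{791767}{18430}$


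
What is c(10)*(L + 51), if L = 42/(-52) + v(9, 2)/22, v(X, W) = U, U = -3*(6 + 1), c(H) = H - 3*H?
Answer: -140820/143 ≈ -984.75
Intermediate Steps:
c(H) = -2*H
U = -21 (U = -3*7 = -21)
v(X, W) = -21
L = -252/143 (L = 42/(-52) - 21/22 = 42*(-1/52) - 21*1/22 = -21/26 - 21/22 = -252/143 ≈ -1.7622)
c(10)*(L + 51) = (-2*10)*(-252/143 + 51) = -20*7041/143 = -140820/143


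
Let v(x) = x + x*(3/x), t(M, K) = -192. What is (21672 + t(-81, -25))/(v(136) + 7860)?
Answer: 21480/7999 ≈ 2.6853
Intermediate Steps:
v(x) = 3 + x (v(x) = x + 3 = 3 + x)
(21672 + t(-81, -25))/(v(136) + 7860) = (21672 - 192)/((3 + 136) + 7860) = 21480/(139 + 7860) = 21480/7999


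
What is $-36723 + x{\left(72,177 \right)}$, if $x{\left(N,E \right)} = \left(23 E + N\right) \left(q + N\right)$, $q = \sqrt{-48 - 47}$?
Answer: $261573 + 4143 i \sqrt{95} \approx 2.6157 \cdot 10^{5} + 40381.0 i$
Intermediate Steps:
$q = i \sqrt{95}$ ($q = \sqrt{-95} = i \sqrt{95} \approx 9.7468 i$)
$x{\left(N,E \right)} = \left(N + 23 E\right) \left(N + i \sqrt{95}\right)$ ($x{\left(N,E \right)} = \left(23 E + N\right) \left(i \sqrt{95} + N\right) = \left(N + 23 E\right) \left(N + i \sqrt{95}\right)$)
$-36723 + x{\left(72,177 \right)} = -36723 + \left(72^{2} + 23 \cdot 177 \cdot 72 + i 72 \sqrt{95} + 23 i 177 \sqrt{95}\right) = -36723 + \left(5184 + 293112 + 72 i \sqrt{95} + 4071 i \sqrt{95}\right) = -36723 + \left(298296 + 4143 i \sqrt{95}\right) = 261573 + 4143 i \sqrt{95}$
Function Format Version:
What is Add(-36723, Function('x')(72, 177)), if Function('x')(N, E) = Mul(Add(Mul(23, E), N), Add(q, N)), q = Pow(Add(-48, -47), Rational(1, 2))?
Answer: Add(261573, Mul(4143, I, Pow(95, Rational(1, 2)))) ≈ Add(2.6157e+5, Mul(40381., I))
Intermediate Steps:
q = Mul(I, Pow(95, Rational(1, 2))) (q = Pow(-95, Rational(1, 2)) = Mul(I, Pow(95, Rational(1, 2))) ≈ Mul(9.7468, I))
Function('x')(N, E) = Mul(Add(N, Mul(23, E)), Add(N, Mul(I, Pow(95, Rational(1, 2))))) (Function('x')(N, E) = Mul(Add(Mul(23, E), N), Add(Mul(I, Pow(95, Rational(1, 2))), N)) = Mul(Add(N, Mul(23, E)), Add(N, Mul(I, Pow(95, Rational(1, 2))))))
Add(-36723, Function('x')(72, 177)) = Add(-36723, Add(Pow(72, 2), Mul(23, 177, 72), Mul(I, 72, Pow(95, Rational(1, 2))), Mul(23, I, 177, Pow(95, Rational(1, 2))))) = Add(-36723, Add(5184, 293112, Mul(72, I, Pow(95, Rational(1, 2))), Mul(4071, I, Pow(95, Rational(1, 2))))) = Add(-36723, Add(298296, Mul(4143, I, Pow(95, Rational(1, 2))))) = Add(261573, Mul(4143, I, Pow(95, Rational(1, 2))))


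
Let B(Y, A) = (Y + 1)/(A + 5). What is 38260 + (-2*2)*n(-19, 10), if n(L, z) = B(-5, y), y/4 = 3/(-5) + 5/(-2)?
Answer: 1415540/37 ≈ 38258.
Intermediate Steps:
y = -62/5 (y = 4*(3/(-5) + 5/(-2)) = 4*(3*(-1/5) + 5*(-1/2)) = 4*(-3/5 - 5/2) = 4*(-31/10) = -62/5 ≈ -12.400)
B(Y, A) = (1 + Y)/(5 + A)
n(L, z) = 20/37 (n(L, z) = (1 - 5)/(5 - 62/5) = -4/(-37/5) = -5/37*(-4) = 20/37)
38260 + (-2*2)*n(-19, 10) = 38260 - 2*2*(20/37) = 38260 - 4*20/37 = 38260 - 80/37 = 1415540/37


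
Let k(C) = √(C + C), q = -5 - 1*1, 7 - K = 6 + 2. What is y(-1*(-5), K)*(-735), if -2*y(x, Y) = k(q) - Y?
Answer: 735/2 + 735*I*√3 ≈ 367.5 + 1273.1*I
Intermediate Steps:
K = -1 (K = 7 - (6 + 2) = 7 - 1*8 = 7 - 8 = -1)
q = -6 (q = -5 - 1 = -6)
k(C) = √2*√C (k(C) = √(2*C) = √2*√C)
y(x, Y) = Y/2 - I*√3 (y(x, Y) = -(√2*√(-6) - Y)/2 = -(√2*(I*√6) - Y)/2 = -(2*I*√3 - Y)/2 = -(-Y + 2*I*√3)/2 = Y/2 - I*√3)
y(-1*(-5), K)*(-735) = ((½)*(-1) - I*√3)*(-735) = (-½ - I*√3)*(-735) = 735/2 + 735*I*√3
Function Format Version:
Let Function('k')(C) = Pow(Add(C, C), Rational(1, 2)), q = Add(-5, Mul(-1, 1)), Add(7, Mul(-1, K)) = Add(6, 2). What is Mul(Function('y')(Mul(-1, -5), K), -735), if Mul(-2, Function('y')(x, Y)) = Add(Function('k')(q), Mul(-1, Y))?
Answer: Add(Rational(735, 2), Mul(735, I, Pow(3, Rational(1, 2)))) ≈ Add(367.50, Mul(1273.1, I))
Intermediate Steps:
K = -1 (K = Add(7, Mul(-1, Add(6, 2))) = Add(7, Mul(-1, 8)) = Add(7, -8) = -1)
q = -6 (q = Add(-5, -1) = -6)
Function('k')(C) = Mul(Pow(2, Rational(1, 2)), Pow(C, Rational(1, 2))) (Function('k')(C) = Pow(Mul(2, C), Rational(1, 2)) = Mul(Pow(2, Rational(1, 2)), Pow(C, Rational(1, 2))))
Function('y')(x, Y) = Add(Mul(Rational(1, 2), Y), Mul(-1, I, Pow(3, Rational(1, 2)))) (Function('y')(x, Y) = Mul(Rational(-1, 2), Add(Mul(Pow(2, Rational(1, 2)), Pow(-6, Rational(1, 2))), Mul(-1, Y))) = Mul(Rational(-1, 2), Add(Mul(Pow(2, Rational(1, 2)), Mul(I, Pow(6, Rational(1, 2)))), Mul(-1, Y))) = Mul(Rational(-1, 2), Add(Mul(2, I, Pow(3, Rational(1, 2))), Mul(-1, Y))) = Mul(Rational(-1, 2), Add(Mul(-1, Y), Mul(2, I, Pow(3, Rational(1, 2))))) = Add(Mul(Rational(1, 2), Y), Mul(-1, I, Pow(3, Rational(1, 2)))))
Mul(Function('y')(Mul(-1, -5), K), -735) = Mul(Add(Mul(Rational(1, 2), -1), Mul(-1, I, Pow(3, Rational(1, 2)))), -735) = Mul(Add(Rational(-1, 2), Mul(-1, I, Pow(3, Rational(1, 2)))), -735) = Add(Rational(735, 2), Mul(735, I, Pow(3, Rational(1, 2))))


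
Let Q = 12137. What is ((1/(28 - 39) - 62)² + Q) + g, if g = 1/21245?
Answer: 41110477291/2570645 ≈ 15992.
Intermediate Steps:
g = 1/21245 ≈ 4.7070e-5
((1/(28 - 39) - 62)² + Q) + g = ((1/(28 - 39) - 62)² + 12137) + 1/21245 = ((1/(-11) - 62)² + 12137) + 1/21245 = ((-1/11 - 62)² + 12137) + 1/21245 = ((-683/11)² + 12137) + 1/21245 = (466489/121 + 12137) + 1/21245 = 1935066/121 + 1/21245 = 41110477291/2570645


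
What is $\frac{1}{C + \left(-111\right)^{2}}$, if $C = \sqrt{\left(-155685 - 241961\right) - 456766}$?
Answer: $\frac{4107}{50887151} - \frac{2 i \sqrt{213603}}{152661453} \approx 8.0708 \cdot 10^{-5} - 6.0549 \cdot 10^{-6} i$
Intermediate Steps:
$C = 2 i \sqrt{213603}$ ($C = \sqrt{-397646 - 456766} = \sqrt{-854412} = 2 i \sqrt{213603} \approx 924.34 i$)
$\frac{1}{C + \left(-111\right)^{2}} = \frac{1}{2 i \sqrt{213603} + \left(-111\right)^{2}} = \frac{1}{2 i \sqrt{213603} + 12321} = \frac{1}{12321 + 2 i \sqrt{213603}}$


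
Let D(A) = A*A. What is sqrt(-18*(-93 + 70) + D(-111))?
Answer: 3*sqrt(1415) ≈ 112.85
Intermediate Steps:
D(A) = A**2
sqrt(-18*(-93 + 70) + D(-111)) = sqrt(-18*(-93 + 70) + (-111)**2) = sqrt(-18*(-23) + 12321) = sqrt(414 + 12321) = sqrt(12735) = 3*sqrt(1415)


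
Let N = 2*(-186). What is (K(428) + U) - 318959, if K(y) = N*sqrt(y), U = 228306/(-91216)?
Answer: -14547196225/45608 - 744*sqrt(107) ≈ -3.2666e+5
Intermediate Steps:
N = -372
U = -114153/45608 (U = 228306*(-1/91216) = -114153/45608 ≈ -2.5029)
K(y) = -372*sqrt(y)
(K(428) + U) - 318959 = (-744*sqrt(107) - 114153/45608) - 318959 = (-114153/45608 - 744*sqrt(107)) - 318959 = -14547196225/45608 - 744*sqrt(107)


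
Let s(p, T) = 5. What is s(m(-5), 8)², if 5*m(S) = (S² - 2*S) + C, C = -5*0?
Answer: 25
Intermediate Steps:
C = 0
m(S) = -2*S/5 + S²/5 (m(S) = ((S² - 2*S) + 0)/5 = (S² - 2*S)/5 = -2*S/5 + S²/5)
s(m(-5), 8)² = 5² = 25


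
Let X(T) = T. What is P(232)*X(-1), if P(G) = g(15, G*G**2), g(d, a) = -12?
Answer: 12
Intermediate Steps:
P(G) = -12
P(232)*X(-1) = -12*(-1) = 12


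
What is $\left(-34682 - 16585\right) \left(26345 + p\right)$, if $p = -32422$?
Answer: $311549559$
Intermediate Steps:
$\left(-34682 - 16585\right) \left(26345 + p\right) = \left(-34682 - 16585\right) \left(26345 - 32422\right) = \left(-51267\right) \left(-6077\right) = 311549559$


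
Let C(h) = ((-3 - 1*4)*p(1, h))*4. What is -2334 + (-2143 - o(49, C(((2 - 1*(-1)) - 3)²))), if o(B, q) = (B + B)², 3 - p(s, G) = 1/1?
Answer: -14081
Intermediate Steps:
p(s, G) = 2 (p(s, G) = 3 - 1/1 = 3 - 1*1 = 3 - 1 = 2)
C(h) = -56 (C(h) = ((-3 - 1*4)*2)*4 = ((-3 - 4)*2)*4 = -7*2*4 = -14*4 = -56)
o(B, q) = 4*B² (o(B, q) = (2*B)² = 4*B²)
-2334 + (-2143 - o(49, C(((2 - 1*(-1)) - 3)²))) = -2334 + (-2143 - 4*49²) = -2334 + (-2143 - 4*2401) = -2334 + (-2143 - 1*9604) = -2334 + (-2143 - 9604) = -2334 - 11747 = -14081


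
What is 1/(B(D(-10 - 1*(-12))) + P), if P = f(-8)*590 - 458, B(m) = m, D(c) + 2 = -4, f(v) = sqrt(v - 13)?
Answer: -116/1881349 - 295*I*sqrt(21)/3762698 ≈ -6.1658e-5 - 0.00035928*I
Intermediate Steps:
f(v) = sqrt(-13 + v)
D(c) = -6 (D(c) = -2 - 4 = -6)
P = -458 + 590*I*sqrt(21) (P = sqrt(-13 - 8)*590 - 458 = sqrt(-21)*590 - 458 = (I*sqrt(21))*590 - 458 = 590*I*sqrt(21) - 458 = -458 + 590*I*sqrt(21) ≈ -458.0 + 2703.7*I)
1/(B(D(-10 - 1*(-12))) + P) = 1/(-6 + (-458 + 590*I*sqrt(21))) = 1/(-464 + 590*I*sqrt(21))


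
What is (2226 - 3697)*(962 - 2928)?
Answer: 2891986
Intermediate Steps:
(2226 - 3697)*(962 - 2928) = -1471*(-1966) = 2891986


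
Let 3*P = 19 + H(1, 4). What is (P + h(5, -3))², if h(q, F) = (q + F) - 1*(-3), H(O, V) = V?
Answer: 1444/9 ≈ 160.44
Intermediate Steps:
h(q, F) = 3 + F + q (h(q, F) = (F + q) + 3 = 3 + F + q)
P = 23/3 (P = (19 + 4)/3 = (⅓)*23 = 23/3 ≈ 7.6667)
(P + h(5, -3))² = (23/3 + (3 - 3 + 5))² = (23/3 + 5)² = (38/3)² = 1444/9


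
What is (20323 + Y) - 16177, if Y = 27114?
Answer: 31260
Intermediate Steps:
(20323 + Y) - 16177 = (20323 + 27114) - 16177 = 47437 - 16177 = 31260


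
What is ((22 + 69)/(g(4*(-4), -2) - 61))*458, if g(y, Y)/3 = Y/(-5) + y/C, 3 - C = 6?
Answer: -208390/219 ≈ -951.55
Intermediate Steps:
C = -3 (C = 3 - 1*6 = 3 - 6 = -3)
g(y, Y) = -y - 3*Y/5 (g(y, Y) = 3*(Y/(-5) + y/(-3)) = 3*(Y*(-1/5) + y*(-1/3)) = 3*(-Y/5 - y/3) = 3*(-y/3 - Y/5) = -y - 3*Y/5)
((22 + 69)/(g(4*(-4), -2) - 61))*458 = ((22 + 69)/((-4*(-4) - 3/5*(-2)) - 61))*458 = (91/((-1*(-16) + 6/5) - 61))*458 = (91/((16 + 6/5) - 61))*458 = (91/(86/5 - 61))*458 = (91/(-219/5))*458 = (91*(-5/219))*458 = -455/219*458 = -208390/219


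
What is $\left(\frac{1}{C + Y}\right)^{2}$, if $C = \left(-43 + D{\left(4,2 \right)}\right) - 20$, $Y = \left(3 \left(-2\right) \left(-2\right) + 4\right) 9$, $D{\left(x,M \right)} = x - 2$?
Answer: $\frac{1}{6889} \approx 0.00014516$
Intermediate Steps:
$D{\left(x,M \right)} = -2 + x$
$Y = 144$ ($Y = \left(\left(-6\right) \left(-2\right) + 4\right) 9 = \left(12 + 4\right) 9 = 16 \cdot 9 = 144$)
$C = -61$ ($C = \left(-43 + \left(-2 + 4\right)\right) - 20 = \left(-43 + 2\right) - 20 = -41 - 20 = -61$)
$\left(\frac{1}{C + Y}\right)^{2} = \left(\frac{1}{-61 + 144}\right)^{2} = \left(\frac{1}{83}\right)^{2} = \frac{1}{6889}$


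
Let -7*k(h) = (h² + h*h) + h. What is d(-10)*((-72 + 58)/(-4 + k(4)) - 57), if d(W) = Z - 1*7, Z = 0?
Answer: 12425/32 ≈ 388.28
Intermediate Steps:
k(h) = -2*h²/7 - h/7 (k(h) = -((h² + h*h) + h)/7 = -((h² + h²) + h)/7 = -(2*h² + h)/7 = -(h + 2*h²)/7 = -2*h²/7 - h/7)
d(W) = -7 (d(W) = 0 - 1*7 = 0 - 7 = -7)
d(-10)*((-72 + 58)/(-4 + k(4)) - 57) = -7*((-72 + 58)/(-4 - ⅐*4*(1 + 2*4)) - 57) = -7*(-14/(-4 - ⅐*4*(1 + 8)) - 57) = -7*(-14/(-4 - ⅐*4*9) - 57) = -7*(-14/(-4 - 36/7) - 57) = -7*(-14/(-64/7) - 57) = -7*(-14*(-7/64) - 57) = -7*(49/32 - 57) = -7*(-1775/32) = 12425/32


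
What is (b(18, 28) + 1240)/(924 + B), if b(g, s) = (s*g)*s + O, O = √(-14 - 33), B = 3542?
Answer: 7676/2233 + I*√47/4466 ≈ 3.4375 + 0.0015351*I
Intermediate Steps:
O = I*√47 (O = √(-47) = I*√47 ≈ 6.8557*I)
b(g, s) = I*√47 + g*s² (b(g, s) = (s*g)*s + I*√47 = (g*s)*s + I*√47 = g*s² + I*√47 = I*√47 + g*s²)
(b(18, 28) + 1240)/(924 + B) = ((I*√47 + 18*28²) + 1240)/(924 + 3542) = ((I*√47 + 18*784) + 1240)/4466 = ((I*√47 + 14112) + 1240)*(1/4466) = ((14112 + I*√47) + 1240)*(1/4466) = (15352 + I*√47)*(1/4466) = 7676/2233 + I*√47/4466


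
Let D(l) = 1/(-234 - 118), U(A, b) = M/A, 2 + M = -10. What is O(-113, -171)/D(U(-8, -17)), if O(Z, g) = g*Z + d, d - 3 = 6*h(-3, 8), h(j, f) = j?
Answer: -6796416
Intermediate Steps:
M = -12 (M = -2 - 10 = -12)
U(A, b) = -12/A
d = -15 (d = 3 + 6*(-3) = 3 - 18 = -15)
O(Z, g) = -15 + Z*g (O(Z, g) = g*Z - 15 = Z*g - 15 = -15 + Z*g)
D(l) = -1/352 (D(l) = 1/(-352) = -1/352)
O(-113, -171)/D(U(-8, -17)) = (-15 - 113*(-171))/(-1/352) = (-15 + 19323)*(-352) = 19308*(-352) = -6796416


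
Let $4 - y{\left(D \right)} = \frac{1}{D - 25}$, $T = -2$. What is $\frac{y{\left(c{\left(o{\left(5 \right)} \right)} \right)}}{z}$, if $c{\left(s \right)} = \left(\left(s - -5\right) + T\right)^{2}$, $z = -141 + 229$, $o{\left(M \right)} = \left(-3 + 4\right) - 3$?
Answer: $\frac{97}{2112} \approx 0.045928$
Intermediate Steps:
$o{\left(M \right)} = -2$ ($o{\left(M \right)} = 1 - 3 = -2$)
$z = 88$
$c{\left(s \right)} = \left(3 + s\right)^{2}$ ($c{\left(s \right)} = \left(\left(s - -5\right) - 2\right)^{2} = \left(\left(s + 5\right) - 2\right)^{2} = \left(\left(5 + s\right) - 2\right)^{2} = \left(3 + s\right)^{2}$)
$y{\left(D \right)} = 4 - \frac{1}{-25 + D}$ ($y{\left(D \right)} = 4 - \frac{1}{D - 25} = 4 - \frac{1}{-25 + D}$)
$\frac{y{\left(c{\left(o{\left(5 \right)} \right)} \right)}}{z} = \frac{\frac{1}{-25 + \left(3 - 2\right)^{2}} \left(-101 + 4 \left(3 - 2\right)^{2}\right)}{88} = \frac{-101 + 4 \cdot 1^{2}}{-25 + 1^{2}} \cdot \frac{1}{88} = \frac{-101 + 4 \cdot 1}{-25 + 1} \cdot \frac{1}{88} = \frac{-101 + 4}{-24} \cdot \frac{1}{88} = \left(- \frac{1}{24}\right) \left(-97\right) \frac{1}{88} = \frac{97}{24} \cdot \frac{1}{88} = \frac{97}{2112}$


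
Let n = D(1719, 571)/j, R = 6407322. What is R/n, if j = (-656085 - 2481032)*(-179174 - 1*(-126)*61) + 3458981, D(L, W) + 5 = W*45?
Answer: 1723509962875200897/12845 ≈ 1.3418e+14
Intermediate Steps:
D(L, W) = -5 + 45*W (D(L, W) = -5 + W*45 = -5 + 45*W)
j = 537981379077 (j = -3137117*(-179174 + 126*61) + 3458981 = -3137117*(-179174 + 7686) + 3458981 = -3137117*(-171488) + 3458981 = 537977920096 + 3458981 = 537981379077)
n = 25690/537981379077 (n = (-5 + 45*571)/537981379077 = (-5 + 25695)*(1/537981379077) = 25690*(1/537981379077) = 25690/537981379077 ≈ 4.7753e-8)
R/n = 6407322/(25690/537981379077) = 6407322*(537981379077/25690) = 1723509962875200897/12845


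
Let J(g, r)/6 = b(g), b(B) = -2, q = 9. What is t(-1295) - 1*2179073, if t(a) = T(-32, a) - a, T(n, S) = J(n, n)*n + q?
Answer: -2177385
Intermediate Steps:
J(g, r) = -12 (J(g, r) = 6*(-2) = -12)
T(n, S) = 9 - 12*n (T(n, S) = -12*n + 9 = 9 - 12*n)
t(a) = 393 - a (t(a) = (9 - 12*(-32)) - a = (9 + 384) - a = 393 - a)
t(-1295) - 1*2179073 = (393 - 1*(-1295)) - 1*2179073 = (393 + 1295) - 2179073 = 1688 - 2179073 = -2177385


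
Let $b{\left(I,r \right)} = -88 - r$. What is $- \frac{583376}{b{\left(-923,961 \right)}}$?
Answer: $\frac{583376}{1049} \approx 556.13$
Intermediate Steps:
$- \frac{583376}{b{\left(-923,961 \right)}} = - \frac{583376}{-88 - 961} = - \frac{583376}{-1049} = \left(-583376\right) \left(- \frac{1}{1049}\right) = \frac{583376}{1049}$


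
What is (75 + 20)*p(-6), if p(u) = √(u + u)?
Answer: 190*I*√3 ≈ 329.09*I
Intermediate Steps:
p(u) = √2*√u (p(u) = √(2*u) = √2*√u)
(75 + 20)*p(-6) = (75 + 20)*(√2*√(-6)) = 95*(√2*(I*√6)) = 95*(2*I*√3) = 190*I*√3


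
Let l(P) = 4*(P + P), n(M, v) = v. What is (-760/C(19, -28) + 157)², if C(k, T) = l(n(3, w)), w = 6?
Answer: 717409/36 ≈ 19928.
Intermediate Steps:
l(P) = 8*P (l(P) = 4*(2*P) = 8*P)
C(k, T) = 48 (C(k, T) = 8*6 = 48)
(-760/C(19, -28) + 157)² = (-760/48 + 157)² = (-760*1/48 + 157)² = (-95/6 + 157)² = (847/6)² = 717409/36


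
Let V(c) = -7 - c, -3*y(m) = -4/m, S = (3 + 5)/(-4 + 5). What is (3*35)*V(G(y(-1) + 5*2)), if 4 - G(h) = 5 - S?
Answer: -1470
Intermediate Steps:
S = 8 (S = 8/1 = 8*1 = 8)
y(m) = 4/(3*m) (y(m) = -(-4)/(3*m) = 4/(3*m))
G(h) = 7 (G(h) = 4 - (5 - 1*8) = 4 - (5 - 8) = 4 - 1*(-3) = 4 + 3 = 7)
(3*35)*V(G(y(-1) + 5*2)) = (3*35)*(-7 - 1*7) = 105*(-7 - 7) = 105*(-14) = -1470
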